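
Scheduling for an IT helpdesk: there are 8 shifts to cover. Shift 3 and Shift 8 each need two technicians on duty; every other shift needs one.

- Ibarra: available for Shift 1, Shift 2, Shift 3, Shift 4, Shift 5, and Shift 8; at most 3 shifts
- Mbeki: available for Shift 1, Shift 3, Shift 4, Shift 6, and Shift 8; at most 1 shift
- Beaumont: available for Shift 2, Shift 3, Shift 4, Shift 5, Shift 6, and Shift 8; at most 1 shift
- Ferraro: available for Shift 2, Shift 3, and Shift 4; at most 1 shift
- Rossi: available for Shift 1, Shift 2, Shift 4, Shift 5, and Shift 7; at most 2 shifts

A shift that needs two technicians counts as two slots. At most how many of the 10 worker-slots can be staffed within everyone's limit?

8

Total capacity across all technicians is 3+1+1+1+2 = 8, and 10 slots are needed, so at most 8 can be filled.
An assignment achieving 8: Shift 1→Ibarra, Shift 2→Ferraro, Shift 4→Rossi, Shift 5→Ibarra, Shift 6→Mbeki, Shift 7→Rossi, Shift 8→Ibarra+Beaumont.
Loads: Ibarra 3/3, Mbeki 1/1, Beaumont 1/1, Ferraro 1/1, Rossi 2/2.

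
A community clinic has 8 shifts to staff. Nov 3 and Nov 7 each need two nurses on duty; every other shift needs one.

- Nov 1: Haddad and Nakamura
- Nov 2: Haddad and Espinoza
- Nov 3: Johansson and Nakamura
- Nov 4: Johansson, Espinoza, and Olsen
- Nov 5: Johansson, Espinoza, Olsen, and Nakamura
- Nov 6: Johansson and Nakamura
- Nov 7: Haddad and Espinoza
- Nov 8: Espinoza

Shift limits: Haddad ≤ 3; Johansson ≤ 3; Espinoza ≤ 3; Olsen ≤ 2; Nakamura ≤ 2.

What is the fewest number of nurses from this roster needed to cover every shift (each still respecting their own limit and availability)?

4

10 slots to fill and no one can take more than 3, so at least ⌈10/3⌉ = 4 nurses are needed.
Haddad, Johansson, Espinoza, and Nakamura alone can cover everything: Nov 1→Haddad, Nov 2→Haddad, Nov 3→Johansson+Nakamura, Nov 4→Johansson, Nov 5→Espinoza, Nov 6→Johansson, Nov 7→Haddad+Espinoza, Nov 8→Espinoza.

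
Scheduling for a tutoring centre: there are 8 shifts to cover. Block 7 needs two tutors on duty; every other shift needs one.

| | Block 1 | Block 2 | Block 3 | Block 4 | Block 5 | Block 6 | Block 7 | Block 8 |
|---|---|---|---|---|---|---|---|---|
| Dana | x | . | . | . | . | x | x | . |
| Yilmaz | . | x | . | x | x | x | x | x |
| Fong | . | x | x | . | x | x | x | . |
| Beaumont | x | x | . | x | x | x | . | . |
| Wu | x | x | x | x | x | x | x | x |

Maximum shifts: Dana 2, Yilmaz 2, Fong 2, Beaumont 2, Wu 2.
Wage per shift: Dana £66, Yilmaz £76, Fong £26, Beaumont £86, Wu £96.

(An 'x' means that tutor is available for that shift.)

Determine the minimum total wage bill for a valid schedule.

Picking the cheapest available tutor for each shift independently would cost £414, but that ignores the shift limits.
An optimal schedule: Block 1→Dana, Block 2→Fong, Block 3→Fong, Block 4→Yilmaz, Block 5→Beaumont, Block 6→Beaumont, Block 7→Dana+Wu, Block 8→Yilmaz.
Total: 66 + 26 + 26 + 76 + 86 + 86 + 66 + 96 + 76 = £604.

£604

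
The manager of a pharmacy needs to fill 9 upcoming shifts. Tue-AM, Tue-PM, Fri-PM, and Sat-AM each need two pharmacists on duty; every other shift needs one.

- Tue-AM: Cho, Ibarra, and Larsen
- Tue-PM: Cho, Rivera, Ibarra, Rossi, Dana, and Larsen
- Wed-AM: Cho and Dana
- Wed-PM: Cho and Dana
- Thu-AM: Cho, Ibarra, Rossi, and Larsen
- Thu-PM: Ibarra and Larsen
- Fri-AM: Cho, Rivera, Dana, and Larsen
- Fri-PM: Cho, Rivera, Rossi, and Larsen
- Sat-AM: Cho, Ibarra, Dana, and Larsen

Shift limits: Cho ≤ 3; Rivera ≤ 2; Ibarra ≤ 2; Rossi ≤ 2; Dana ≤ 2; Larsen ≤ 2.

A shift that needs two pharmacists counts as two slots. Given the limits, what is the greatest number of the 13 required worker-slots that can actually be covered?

13

Total capacity across all pharmacists is 3+2+2+2+2+2 = 13, and 13 slots are needed, so at most 13 can be filled.
An assignment achieving 13: Tue-AM→Cho+Ibarra, Tue-PM→Dana+Larsen, Wed-AM→Cho, Wed-PM→Cho, Thu-AM→Rossi, Thu-PM→Ibarra, Fri-AM→Rivera, Fri-PM→Rivera+Rossi, Sat-AM→Dana+Larsen.
Loads: Cho 3/3, Rivera 2/2, Ibarra 2/2, Rossi 2/2, Dana 2/2, Larsen 2/2.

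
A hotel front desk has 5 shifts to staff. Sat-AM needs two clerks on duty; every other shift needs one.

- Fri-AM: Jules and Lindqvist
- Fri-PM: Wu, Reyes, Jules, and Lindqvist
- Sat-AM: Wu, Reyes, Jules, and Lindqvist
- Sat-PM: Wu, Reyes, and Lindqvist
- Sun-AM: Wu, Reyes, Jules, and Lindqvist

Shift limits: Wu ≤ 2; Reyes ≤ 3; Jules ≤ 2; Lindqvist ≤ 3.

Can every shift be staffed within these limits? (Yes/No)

One valid schedule: Fri-AM→Jules, Fri-PM→Wu, Sat-AM→Reyes+Jules, Sat-PM→Wu, Sun-AM→Reyes.
Loads: Wu 2/2, Reyes 2/3, Jules 2/2, Lindqvist 0/3 — all within limits.

Yes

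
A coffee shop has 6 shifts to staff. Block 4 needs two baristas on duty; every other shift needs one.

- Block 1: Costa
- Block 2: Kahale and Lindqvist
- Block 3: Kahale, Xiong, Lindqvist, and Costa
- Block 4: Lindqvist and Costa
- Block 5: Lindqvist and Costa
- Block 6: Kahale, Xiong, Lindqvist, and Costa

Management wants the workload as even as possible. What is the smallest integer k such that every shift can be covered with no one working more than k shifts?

With 4 baristas and 7 worker-slots to fill, someone must work at least ⌈7/4⌉ = 2 shifts, so k ≥ 2.
k = 2 works: Block 1→Costa, Block 2→Kahale, Block 3→Kahale, Block 4→Lindqvist+Costa, Block 5→Lindqvist, Block 6→Xiong.
Loads: Kahale 2, Xiong 1, Lindqvist 2, Costa 2 — all ≤ 2.

2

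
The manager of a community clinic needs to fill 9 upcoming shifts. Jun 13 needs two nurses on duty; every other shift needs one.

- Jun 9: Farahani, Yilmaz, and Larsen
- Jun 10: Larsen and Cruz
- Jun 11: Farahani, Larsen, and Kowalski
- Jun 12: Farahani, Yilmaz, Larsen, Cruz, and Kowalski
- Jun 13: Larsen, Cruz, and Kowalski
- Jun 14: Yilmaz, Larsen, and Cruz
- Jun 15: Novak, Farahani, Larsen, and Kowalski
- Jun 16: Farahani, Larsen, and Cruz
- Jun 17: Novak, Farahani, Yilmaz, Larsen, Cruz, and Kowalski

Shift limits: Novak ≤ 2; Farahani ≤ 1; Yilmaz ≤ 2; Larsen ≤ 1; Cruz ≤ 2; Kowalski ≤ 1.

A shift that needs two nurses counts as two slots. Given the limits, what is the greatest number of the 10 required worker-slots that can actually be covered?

9

Total capacity across all nurses is 2+1+2+1+2+1 = 9, and 10 slots are needed, so at most 9 can be filled.
An assignment achieving 9: Jun 9→Farahani, Jun 10→Larsen, Jun 11→Kowalski, Jun 12→Yilmaz, Jun 13→Cruz, Jun 14→Yilmaz, Jun 15→Novak, Jun 16→Cruz, Jun 17→Novak.
Loads: Novak 2/2, Farahani 1/1, Yilmaz 2/2, Larsen 1/1, Cruz 2/2, Kowalski 1/1.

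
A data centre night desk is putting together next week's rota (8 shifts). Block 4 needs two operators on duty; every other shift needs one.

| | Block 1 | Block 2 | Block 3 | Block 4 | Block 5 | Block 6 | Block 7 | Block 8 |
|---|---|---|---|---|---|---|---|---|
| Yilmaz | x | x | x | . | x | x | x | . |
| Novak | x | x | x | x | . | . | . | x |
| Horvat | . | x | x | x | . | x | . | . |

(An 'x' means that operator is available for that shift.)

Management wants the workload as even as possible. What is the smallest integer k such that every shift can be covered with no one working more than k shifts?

With 3 operators and 9 worker-slots to fill, someone must work at least ⌈9/3⌉ = 3 shifts, so k ≥ 3.
k = 3 works: Block 1→Yilmaz, Block 2→Novak, Block 3→Horvat, Block 4→Novak+Horvat, Block 5→Yilmaz, Block 6→Horvat, Block 7→Yilmaz, Block 8→Novak.
Loads: Yilmaz 3, Novak 3, Horvat 3 — all ≤ 3.

3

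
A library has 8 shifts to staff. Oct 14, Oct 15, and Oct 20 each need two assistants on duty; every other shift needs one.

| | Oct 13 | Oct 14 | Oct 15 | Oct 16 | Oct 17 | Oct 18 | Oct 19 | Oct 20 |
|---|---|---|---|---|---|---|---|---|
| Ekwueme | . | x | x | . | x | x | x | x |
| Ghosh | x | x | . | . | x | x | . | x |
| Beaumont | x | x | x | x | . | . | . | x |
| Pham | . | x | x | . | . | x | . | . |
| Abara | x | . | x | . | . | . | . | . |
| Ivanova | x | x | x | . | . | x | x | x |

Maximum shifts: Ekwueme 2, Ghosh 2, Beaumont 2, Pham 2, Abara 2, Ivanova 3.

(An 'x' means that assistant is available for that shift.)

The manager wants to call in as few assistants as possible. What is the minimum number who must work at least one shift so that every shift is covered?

11 slots to fill and no one can take more than 3, so at least ⌈11/3⌉ = 4 assistants are needed.
Any 4 assistants together have capacity at most 3+2+2+2 = 9 < 11 slots, so 4 can never suffice.
Ekwueme, Ghosh, Beaumont, Pham, and Ivanova alone can cover everything: Oct 13→Ghosh, Oct 14→Pham+Ivanova, Oct 15→Pham+Ivanova, Oct 16→Beaumont, Oct 17→Ekwueme, Oct 18→Ghosh, Oct 19→Ekwueme, Oct 20→Beaumont+Ivanova.

5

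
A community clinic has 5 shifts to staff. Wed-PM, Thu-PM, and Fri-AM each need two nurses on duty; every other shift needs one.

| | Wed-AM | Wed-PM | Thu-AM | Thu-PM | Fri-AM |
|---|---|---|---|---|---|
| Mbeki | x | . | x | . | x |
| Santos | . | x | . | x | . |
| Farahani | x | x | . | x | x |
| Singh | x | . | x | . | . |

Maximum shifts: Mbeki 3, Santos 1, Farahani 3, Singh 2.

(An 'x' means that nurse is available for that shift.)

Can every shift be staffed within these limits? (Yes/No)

Total capacity is 9 and 8 slots are needed, so capacity alone doesn't rule it out.
Shifts {Wed-PM, Thu-PM} need 4 worker-slots in total, but the nurses available for any of those shifts (Santos and Farahani) can supply at most 3 among them. So no valid schedule exists.

No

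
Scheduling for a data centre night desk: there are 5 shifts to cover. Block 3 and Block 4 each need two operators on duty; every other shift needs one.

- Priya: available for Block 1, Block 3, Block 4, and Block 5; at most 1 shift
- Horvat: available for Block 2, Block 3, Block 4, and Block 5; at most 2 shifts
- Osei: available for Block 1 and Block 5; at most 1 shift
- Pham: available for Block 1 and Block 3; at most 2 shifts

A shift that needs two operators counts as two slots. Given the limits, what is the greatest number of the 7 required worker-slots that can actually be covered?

6

Total capacity across all operators is 1+2+1+2 = 6, and 7 slots are needed, so at most 6 can be filled.
An assignment achieving 6: Block 1→Pham, Block 2→Horvat, Block 3→Pham, Block 4→Priya+Horvat, Block 5→Osei.
Loads: Priya 1/1, Horvat 2/2, Osei 1/1, Pham 2/2.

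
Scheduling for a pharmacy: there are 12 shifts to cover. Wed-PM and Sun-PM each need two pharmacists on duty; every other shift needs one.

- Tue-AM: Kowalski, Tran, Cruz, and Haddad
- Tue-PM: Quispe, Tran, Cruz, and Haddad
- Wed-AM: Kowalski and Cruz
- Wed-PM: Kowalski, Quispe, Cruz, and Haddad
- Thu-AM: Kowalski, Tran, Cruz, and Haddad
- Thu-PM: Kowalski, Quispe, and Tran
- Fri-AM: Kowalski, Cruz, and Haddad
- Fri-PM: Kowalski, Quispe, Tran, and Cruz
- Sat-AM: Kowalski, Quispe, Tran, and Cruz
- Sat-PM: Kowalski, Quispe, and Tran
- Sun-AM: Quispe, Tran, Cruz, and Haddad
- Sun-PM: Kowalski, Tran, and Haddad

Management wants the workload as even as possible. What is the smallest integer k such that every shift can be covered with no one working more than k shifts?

3

With 5 pharmacists and 14 worker-slots to fill, someone must work at least ⌈14/5⌉ = 3 shifts, so k ≥ 3.
k = 3 works: Tue-AM→Tran, Tue-PM→Quispe, Wed-AM→Kowalski, Wed-PM→Cruz+Haddad, Thu-AM→Tran, Thu-PM→Kowalski, Fri-AM→Kowalski, Fri-PM→Quispe, Sat-AM→Cruz, Sat-PM→Quispe, Sun-AM→Cruz, Sun-PM→Tran+Haddad.
Loads: Kowalski 3, Quispe 3, Tran 3, Cruz 3, Haddad 2 — all ≤ 3.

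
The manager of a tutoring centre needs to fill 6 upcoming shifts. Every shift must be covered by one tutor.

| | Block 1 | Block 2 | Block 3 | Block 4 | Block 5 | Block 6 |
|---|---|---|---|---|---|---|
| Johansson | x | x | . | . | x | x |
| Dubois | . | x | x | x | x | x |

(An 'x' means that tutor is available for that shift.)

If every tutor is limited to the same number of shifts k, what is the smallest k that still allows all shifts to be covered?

With 2 tutors and 6 worker-slots to fill, someone must work at least ⌈6/2⌉ = 3 shifts, so k ≥ 3.
k = 3 works: Block 1→Johansson, Block 2→Johansson, Block 3→Dubois, Block 4→Dubois, Block 5→Johansson, Block 6→Dubois.
Loads: Johansson 3, Dubois 3 — all ≤ 3.

3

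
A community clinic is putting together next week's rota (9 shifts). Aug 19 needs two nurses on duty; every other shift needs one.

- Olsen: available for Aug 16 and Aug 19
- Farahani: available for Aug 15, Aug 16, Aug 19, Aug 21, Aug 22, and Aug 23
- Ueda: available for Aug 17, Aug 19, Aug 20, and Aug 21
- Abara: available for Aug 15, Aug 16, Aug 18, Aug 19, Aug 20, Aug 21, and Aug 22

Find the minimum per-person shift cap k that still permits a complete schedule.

3

With 4 nurses and 10 worker-slots to fill, someone must work at least ⌈10/4⌉ = 3 shifts, so k ≥ 3.
k = 3 works: Aug 15→Farahani, Aug 16→Olsen, Aug 17→Ueda, Aug 18→Abara, Aug 19→Olsen+Abara, Aug 20→Ueda, Aug 21→Ueda, Aug 22→Farahani, Aug 23→Farahani.
Loads: Olsen 2, Farahani 3, Ueda 3, Abara 2 — all ≤ 3.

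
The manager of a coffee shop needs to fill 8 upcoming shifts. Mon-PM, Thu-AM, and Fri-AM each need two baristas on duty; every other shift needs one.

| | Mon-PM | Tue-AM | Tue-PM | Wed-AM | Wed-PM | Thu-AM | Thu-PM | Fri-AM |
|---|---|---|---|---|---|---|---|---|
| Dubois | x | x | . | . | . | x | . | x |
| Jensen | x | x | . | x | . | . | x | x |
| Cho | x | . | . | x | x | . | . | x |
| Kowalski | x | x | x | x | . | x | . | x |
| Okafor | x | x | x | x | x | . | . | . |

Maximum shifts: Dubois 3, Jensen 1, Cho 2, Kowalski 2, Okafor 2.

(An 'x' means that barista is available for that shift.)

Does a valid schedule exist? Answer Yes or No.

No

Total capacity is 3+1+2+2+2 = 10 but 11 worker-slots are needed — infeasible.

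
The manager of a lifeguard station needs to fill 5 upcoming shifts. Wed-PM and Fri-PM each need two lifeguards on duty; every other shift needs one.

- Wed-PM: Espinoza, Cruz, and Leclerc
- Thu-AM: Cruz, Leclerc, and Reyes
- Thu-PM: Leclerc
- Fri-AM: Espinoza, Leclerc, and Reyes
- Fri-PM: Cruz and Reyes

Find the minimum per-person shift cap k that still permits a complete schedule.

With 4 lifeguards and 7 worker-slots to fill, someone must work at least ⌈7/4⌉ = 2 shifts, so k ≥ 2.
k = 2 works: Wed-PM→Espinoza+Cruz, Thu-AM→Leclerc, Thu-PM→Leclerc, Fri-AM→Espinoza, Fri-PM→Cruz+Reyes.
Loads: Espinoza 2, Cruz 2, Leclerc 2, Reyes 1 — all ≤ 2.

2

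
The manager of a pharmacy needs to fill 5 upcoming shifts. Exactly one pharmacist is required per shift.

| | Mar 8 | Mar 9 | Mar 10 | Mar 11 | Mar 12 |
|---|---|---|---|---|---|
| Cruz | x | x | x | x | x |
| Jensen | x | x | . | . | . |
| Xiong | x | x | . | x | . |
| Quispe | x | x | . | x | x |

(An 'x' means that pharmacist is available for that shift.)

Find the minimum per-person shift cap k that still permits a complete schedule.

With 4 pharmacists and 5 worker-slots to fill, someone must work at least ⌈5/4⌉ = 2 shifts, so k ≥ 2.
k = 2 works: Mar 8→Jensen, Mar 9→Jensen, Mar 10→Cruz, Mar 11→Xiong, Mar 12→Cruz.
Loads: Cruz 2, Jensen 2, Xiong 1, Quispe 0 — all ≤ 2.

2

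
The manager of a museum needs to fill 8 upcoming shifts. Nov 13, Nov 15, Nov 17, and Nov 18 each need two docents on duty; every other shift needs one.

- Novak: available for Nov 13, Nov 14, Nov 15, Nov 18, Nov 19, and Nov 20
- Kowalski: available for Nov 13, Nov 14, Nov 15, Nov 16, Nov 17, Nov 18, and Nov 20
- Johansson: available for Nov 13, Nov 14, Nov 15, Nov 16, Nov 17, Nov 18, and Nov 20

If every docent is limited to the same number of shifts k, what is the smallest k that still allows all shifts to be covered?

With 3 docents and 12 worker-slots to fill, someone must work at least ⌈12/3⌉ = 4 shifts, so k ≥ 4.
k = 4 works: Nov 13→Novak+Kowalski, Nov 14→Novak, Nov 15→Novak+Johansson, Nov 16→Kowalski, Nov 17→Kowalski+Johansson, Nov 18→Kowalski+Johansson, Nov 19→Novak, Nov 20→Johansson.
Loads: Novak 4, Kowalski 4, Johansson 4 — all ≤ 4.

4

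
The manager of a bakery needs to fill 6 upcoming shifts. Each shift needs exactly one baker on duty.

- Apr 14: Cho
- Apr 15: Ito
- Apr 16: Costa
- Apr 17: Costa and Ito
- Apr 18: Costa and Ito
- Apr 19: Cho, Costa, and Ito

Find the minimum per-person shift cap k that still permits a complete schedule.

With 3 bakers and 6 worker-slots to fill, someone must work at least ⌈6/3⌉ = 2 shifts, so k ≥ 2.
k = 2 works: Apr 14→Cho, Apr 15→Ito, Apr 16→Costa, Apr 17→Costa, Apr 18→Ito, Apr 19→Cho.
Loads: Cho 2, Costa 2, Ito 2 — all ≤ 2.

2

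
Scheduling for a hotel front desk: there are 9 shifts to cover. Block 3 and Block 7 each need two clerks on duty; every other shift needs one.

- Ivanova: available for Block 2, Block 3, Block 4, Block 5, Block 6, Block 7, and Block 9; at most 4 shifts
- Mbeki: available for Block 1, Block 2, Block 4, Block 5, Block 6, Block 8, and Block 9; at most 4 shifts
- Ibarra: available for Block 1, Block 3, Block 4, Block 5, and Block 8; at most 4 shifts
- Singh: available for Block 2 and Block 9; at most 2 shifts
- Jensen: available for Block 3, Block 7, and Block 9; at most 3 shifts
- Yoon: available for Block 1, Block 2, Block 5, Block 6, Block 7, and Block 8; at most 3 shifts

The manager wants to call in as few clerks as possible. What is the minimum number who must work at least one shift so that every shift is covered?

3

11 slots to fill and no one can take more than 4, so at least ⌈11/4⌉ = 3 clerks are needed.
Ivanova, Mbeki, and Jensen alone can cover everything: Block 1→Mbeki, Block 2→Ivanova, Block 3→Ivanova+Jensen, Block 4→Ivanova, Block 5→Mbeki, Block 6→Mbeki, Block 7→Ivanova+Jensen, Block 8→Mbeki, Block 9→Jensen.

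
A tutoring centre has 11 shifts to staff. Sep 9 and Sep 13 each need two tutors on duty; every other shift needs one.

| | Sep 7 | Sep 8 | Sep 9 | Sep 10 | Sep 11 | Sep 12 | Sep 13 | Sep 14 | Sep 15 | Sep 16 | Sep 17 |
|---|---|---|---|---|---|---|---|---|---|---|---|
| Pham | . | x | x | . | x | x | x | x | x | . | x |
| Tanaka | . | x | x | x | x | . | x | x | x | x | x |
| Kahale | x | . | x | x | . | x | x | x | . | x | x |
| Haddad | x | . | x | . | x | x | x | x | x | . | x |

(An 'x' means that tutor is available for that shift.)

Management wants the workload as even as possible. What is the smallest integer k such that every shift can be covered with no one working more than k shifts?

With 4 tutors and 13 worker-slots to fill, someone must work at least ⌈13/4⌉ = 4 shifts, so k ≥ 4.
k = 4 works: Sep 7→Kahale, Sep 8→Pham, Sep 9→Kahale+Haddad, Sep 10→Tanaka, Sep 11→Pham, Sep 12→Pham, Sep 13→Kahale+Haddad, Sep 14→Tanaka, Sep 15→Pham, Sep 16→Tanaka, Sep 17→Tanaka.
Loads: Pham 4, Tanaka 4, Kahale 3, Haddad 2 — all ≤ 4.

4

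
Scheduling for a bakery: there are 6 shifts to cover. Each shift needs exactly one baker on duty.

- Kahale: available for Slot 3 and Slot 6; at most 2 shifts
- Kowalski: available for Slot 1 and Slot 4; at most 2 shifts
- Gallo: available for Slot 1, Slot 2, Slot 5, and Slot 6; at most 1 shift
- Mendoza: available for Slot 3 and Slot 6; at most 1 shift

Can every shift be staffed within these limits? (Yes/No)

Total capacity is 6 and 6 slots are needed, so capacity alone doesn't rule it out.
Shifts {Slot 2, Slot 5} need 2 worker-slots in total, but the bakers available for any of those shifts (Gallo) can supply at most 1 among them. So no valid schedule exists.

No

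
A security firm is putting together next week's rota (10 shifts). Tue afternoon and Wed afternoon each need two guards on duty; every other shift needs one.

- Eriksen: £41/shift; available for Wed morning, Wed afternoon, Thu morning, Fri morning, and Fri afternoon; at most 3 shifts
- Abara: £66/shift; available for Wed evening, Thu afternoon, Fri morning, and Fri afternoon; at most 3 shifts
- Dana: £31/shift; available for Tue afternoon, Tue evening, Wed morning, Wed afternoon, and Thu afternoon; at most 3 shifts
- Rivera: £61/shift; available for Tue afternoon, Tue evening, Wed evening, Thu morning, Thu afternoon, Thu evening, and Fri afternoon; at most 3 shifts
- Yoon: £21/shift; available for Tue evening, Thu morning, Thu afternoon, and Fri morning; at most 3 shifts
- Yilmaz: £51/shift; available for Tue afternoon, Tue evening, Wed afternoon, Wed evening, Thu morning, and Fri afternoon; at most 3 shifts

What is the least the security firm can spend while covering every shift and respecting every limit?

Thu evening can only be covered by Rivera, so that assignment is forced.
Picking the cheapest available guard for each shift independently would cost £422, but that ignores the shift limits.
An optimal schedule: Tue afternoon→Dana+Yilmaz, Tue evening→Yoon, Wed morning→Dana, Wed afternoon→Dana+Eriksen, Wed evening→Yilmaz, Thu morning→Eriksen, Thu afternoon→Yoon, Thu evening→Rivera, Fri morning→Yoon, Fri afternoon→Eriksen.
Total: 31 + 51 + 21 + 31 + 31 + 41 + 51 + 41 + 21 + 61 + 21 + 41 = £442.

£442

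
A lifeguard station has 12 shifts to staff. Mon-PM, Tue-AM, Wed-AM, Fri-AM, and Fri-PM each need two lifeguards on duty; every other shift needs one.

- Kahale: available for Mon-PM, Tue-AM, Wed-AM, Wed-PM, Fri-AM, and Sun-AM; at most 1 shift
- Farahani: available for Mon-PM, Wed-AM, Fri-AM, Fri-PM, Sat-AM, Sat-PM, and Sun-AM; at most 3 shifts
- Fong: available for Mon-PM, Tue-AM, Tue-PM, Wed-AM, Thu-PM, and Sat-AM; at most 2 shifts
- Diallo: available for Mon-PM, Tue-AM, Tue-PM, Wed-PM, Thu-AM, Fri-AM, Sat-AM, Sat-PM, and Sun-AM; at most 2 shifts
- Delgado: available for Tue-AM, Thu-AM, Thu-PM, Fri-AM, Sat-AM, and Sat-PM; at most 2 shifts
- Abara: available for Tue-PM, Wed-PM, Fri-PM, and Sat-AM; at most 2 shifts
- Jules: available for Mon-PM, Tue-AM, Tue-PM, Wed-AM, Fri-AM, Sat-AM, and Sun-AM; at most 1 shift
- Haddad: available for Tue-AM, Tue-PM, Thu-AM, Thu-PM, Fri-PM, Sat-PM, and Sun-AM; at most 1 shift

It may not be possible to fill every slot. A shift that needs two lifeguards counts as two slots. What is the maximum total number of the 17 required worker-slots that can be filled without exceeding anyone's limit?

14

Total capacity across all lifeguards is 1+3+2+2+2+2+1+1 = 14, and 17 slots are needed, so at most 14 can be filled.
An assignment achieving 14: Mon-PM→Diallo+Jules, Tue-AM→Delgado, Tue-PM→Abara, Wed-AM→Farahani+Fong, Wed-PM→Kahale, Thu-AM→Diallo, Thu-PM→Fong, Fri-AM→Delgado, Fri-PM→Farahani+Abara, Sat-PM→Farahani, Sun-AM→Haddad.
Loads: Kahale 1/1, Farahani 3/3, Fong 2/2, Diallo 2/2, Delgado 2/2, Abara 2/2, Jules 1/1, Haddad 1/1.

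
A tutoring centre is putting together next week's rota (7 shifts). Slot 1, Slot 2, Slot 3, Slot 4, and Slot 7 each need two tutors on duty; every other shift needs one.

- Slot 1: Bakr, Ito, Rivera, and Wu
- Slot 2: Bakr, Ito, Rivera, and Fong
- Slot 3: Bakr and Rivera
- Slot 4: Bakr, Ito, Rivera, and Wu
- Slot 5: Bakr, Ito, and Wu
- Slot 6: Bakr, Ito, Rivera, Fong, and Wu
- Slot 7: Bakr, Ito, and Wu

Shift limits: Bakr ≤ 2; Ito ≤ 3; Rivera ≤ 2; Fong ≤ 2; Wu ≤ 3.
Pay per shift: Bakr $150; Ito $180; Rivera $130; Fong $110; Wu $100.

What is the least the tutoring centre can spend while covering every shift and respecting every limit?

Slot 3 can only be covered by Bakr and Rivera, so that assignment is forced.
Picking the cheapest available tutor for each shift independently would cost $1430, but that ignores the shift limits.
An optimal schedule: Slot 1→Ito+Wu, Slot 2→Ito+Fong, Slot 3→Bakr+Rivera, Slot 4→Rivera+Wu, Slot 5→Bakr, Slot 6→Fong, Slot 7→Ito+Wu.
Total: 180 + 100 + 180 + 110 + 150 + 130 + 130 + 100 + 150 + 110 + 180 + 100 = $1620.

$1620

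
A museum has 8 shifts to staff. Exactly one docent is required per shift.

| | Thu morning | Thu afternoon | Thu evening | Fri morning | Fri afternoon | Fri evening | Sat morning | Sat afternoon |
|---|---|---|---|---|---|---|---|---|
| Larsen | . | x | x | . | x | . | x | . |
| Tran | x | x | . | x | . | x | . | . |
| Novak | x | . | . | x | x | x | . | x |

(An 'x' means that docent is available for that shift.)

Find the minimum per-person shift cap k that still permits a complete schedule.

3

With 3 docents and 8 worker-slots to fill, someone must work at least ⌈8/3⌉ = 3 shifts, so k ≥ 3.
k = 3 works: Thu morning→Tran, Thu afternoon→Larsen, Thu evening→Larsen, Fri morning→Tran, Fri afternoon→Novak, Fri evening→Tran, Sat morning→Larsen, Sat afternoon→Novak.
Loads: Larsen 3, Tran 3, Novak 2 — all ≤ 3.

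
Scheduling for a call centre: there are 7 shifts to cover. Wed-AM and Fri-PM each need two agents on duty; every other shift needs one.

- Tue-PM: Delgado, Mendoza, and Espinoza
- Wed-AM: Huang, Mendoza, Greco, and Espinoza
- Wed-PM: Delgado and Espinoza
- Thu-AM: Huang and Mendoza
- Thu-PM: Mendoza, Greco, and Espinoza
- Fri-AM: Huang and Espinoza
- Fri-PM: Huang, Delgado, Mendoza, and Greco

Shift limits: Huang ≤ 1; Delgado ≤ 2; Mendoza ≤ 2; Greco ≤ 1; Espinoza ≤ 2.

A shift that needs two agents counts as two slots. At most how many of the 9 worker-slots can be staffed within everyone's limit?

8

Total capacity across all agents is 1+2+2+1+2 = 8, and 9 slots are needed, so at most 8 can be filled.
An assignment achieving 8: Tue-PM→Delgado, Wed-AM→Mendoza+Espinoza, Wed-PM→Delgado, Thu-AM→Huang, Thu-PM→Mendoza, Fri-AM→Espinoza, Fri-PM→Greco.
Loads: Huang 1/1, Delgado 2/2, Mendoza 2/2, Greco 1/1, Espinoza 2/2.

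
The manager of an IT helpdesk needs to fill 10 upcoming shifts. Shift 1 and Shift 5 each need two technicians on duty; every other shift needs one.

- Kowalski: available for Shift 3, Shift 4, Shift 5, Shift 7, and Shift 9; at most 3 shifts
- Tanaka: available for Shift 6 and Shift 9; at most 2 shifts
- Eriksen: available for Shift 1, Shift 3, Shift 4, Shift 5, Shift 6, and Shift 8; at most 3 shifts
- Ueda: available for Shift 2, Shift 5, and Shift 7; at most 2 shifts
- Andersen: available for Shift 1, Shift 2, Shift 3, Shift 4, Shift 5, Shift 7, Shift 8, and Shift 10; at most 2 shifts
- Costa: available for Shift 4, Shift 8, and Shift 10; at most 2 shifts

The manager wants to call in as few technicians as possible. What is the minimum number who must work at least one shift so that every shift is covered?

5

12 slots to fill and no one can take more than 3, so at least ⌈12/3⌉ = 4 technicians are needed.
Any 4 technicians together have capacity at most 3+3+2+2 = 10 < 12 slots, so 4 can never suffice.
Kowalski, Tanaka, Eriksen, Ueda, and Andersen alone can cover everything: Shift 1→Eriksen+Andersen, Shift 2→Ueda, Shift 3→Kowalski, Shift 4→Kowalski, Shift 5→Eriksen+Ueda, Shift 6→Tanaka, Shift 7→Kowalski, Shift 8→Eriksen, Shift 9→Tanaka, Shift 10→Andersen.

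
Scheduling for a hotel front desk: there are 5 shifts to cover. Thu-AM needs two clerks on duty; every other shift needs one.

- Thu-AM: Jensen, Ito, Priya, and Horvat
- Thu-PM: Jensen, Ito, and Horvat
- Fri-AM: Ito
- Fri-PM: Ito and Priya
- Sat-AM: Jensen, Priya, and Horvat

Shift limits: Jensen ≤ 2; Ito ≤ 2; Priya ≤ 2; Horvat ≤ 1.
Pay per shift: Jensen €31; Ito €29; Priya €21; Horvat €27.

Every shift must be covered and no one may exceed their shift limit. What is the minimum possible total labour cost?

Fri-AM can only be covered by Ito, so that assignment is forced.
Picking the cheapest available clerk for each shift independently would cost €146, but that ignores the shift limits.
An optimal schedule: Thu-AM→Ito+Jensen, Thu-PM→Horvat, Fri-AM→Ito, Fri-PM→Priya, Sat-AM→Priya.
Total: 29 + 31 + 27 + 29 + 21 + 21 = €158.

€158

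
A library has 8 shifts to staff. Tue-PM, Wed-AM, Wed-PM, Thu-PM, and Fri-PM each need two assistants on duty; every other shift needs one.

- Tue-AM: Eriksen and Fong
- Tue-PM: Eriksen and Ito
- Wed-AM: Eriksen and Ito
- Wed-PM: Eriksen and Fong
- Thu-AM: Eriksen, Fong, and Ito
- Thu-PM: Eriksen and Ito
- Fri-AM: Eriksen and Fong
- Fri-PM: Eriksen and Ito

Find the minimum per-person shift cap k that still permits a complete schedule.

With 3 assistants and 13 worker-slots to fill, someone must work at least ⌈13/3⌉ = 5 shifts, so k ≥ 5.
k = 5 works: Tue-AM→Fong, Tue-PM→Eriksen+Ito, Wed-AM→Eriksen+Ito, Wed-PM→Eriksen+Fong, Thu-AM→Fong, Thu-PM→Eriksen+Ito, Fri-AM→Fong, Fri-PM→Eriksen+Ito.
Loads: Eriksen 5, Fong 4, Ito 4 — all ≤ 5.

5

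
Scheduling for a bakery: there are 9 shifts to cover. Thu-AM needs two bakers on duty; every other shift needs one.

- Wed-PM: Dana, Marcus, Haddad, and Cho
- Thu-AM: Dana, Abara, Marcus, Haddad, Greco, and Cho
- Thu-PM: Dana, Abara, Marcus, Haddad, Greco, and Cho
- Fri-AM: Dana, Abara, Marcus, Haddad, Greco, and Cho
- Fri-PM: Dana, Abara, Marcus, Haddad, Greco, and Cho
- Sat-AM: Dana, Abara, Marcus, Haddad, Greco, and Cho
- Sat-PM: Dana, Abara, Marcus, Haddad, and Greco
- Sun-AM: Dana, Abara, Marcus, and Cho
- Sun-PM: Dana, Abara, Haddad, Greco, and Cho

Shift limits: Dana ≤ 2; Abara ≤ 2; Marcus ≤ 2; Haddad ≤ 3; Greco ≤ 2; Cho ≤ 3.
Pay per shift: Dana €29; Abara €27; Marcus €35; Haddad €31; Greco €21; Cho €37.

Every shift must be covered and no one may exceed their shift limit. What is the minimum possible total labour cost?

Picking the cheapest available baker for each shift independently would cost €230, but that ignores the shift limits.
An optimal schedule: Wed-PM→Dana, Thu-AM→Haddad+Marcus, Thu-PM→Abara, Fri-AM→Dana, Fri-PM→Haddad, Sat-AM→Haddad, Sat-PM→Greco, Sun-AM→Abara, Sun-PM→Greco.
Total: 29 + 31 + 35 + 27 + 29 + 31 + 31 + 21 + 27 + 21 = €282.

€282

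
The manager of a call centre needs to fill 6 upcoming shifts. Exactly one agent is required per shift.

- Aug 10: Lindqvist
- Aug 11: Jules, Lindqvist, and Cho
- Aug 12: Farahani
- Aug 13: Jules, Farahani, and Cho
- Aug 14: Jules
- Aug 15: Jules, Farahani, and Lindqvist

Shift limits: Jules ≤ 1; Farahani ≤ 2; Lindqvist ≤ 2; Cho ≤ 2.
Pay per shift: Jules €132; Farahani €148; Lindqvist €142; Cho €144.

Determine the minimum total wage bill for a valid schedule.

Aug 10 can only be covered by Lindqvist, so that assignment is forced.
Aug 12 can only be covered by Farahani, so that assignment is forced.
Aug 14 can only be covered by Jules, so that assignment is forced.
Picking the cheapest available agent for each shift independently would cost €818, but that ignores the shift limits.
An optimal schedule: Aug 10→Lindqvist, Aug 11→Cho, Aug 12→Farahani, Aug 13→Cho, Aug 14→Jules, Aug 15→Lindqvist.
Total: 142 + 144 + 148 + 144 + 132 + 142 = €852.

€852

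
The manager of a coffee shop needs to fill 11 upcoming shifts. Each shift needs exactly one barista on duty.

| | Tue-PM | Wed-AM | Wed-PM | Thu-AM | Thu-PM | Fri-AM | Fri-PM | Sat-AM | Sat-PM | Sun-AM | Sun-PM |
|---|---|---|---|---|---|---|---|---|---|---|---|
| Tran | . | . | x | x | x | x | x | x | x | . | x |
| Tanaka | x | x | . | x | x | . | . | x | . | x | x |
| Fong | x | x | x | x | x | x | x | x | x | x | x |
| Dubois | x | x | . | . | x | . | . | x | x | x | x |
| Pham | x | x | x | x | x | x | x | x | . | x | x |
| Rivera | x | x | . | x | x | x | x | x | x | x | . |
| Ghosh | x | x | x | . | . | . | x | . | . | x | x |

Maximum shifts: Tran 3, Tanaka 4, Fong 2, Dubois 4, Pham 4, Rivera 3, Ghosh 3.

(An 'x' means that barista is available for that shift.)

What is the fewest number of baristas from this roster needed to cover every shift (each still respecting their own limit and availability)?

3

11 slots to fill and no one can take more than 4, so at least ⌈11/4⌉ = 3 baristas are needed.
Tran, Tanaka, and Dubois alone can cover everything: Tue-PM→Tanaka, Wed-AM→Tanaka, Wed-PM→Tran, Thu-AM→Tanaka, Thu-PM→Dubois, Fri-AM→Tran, Fri-PM→Tran, Sat-AM→Dubois, Sat-PM→Dubois, Sun-AM→Tanaka, Sun-PM→Dubois.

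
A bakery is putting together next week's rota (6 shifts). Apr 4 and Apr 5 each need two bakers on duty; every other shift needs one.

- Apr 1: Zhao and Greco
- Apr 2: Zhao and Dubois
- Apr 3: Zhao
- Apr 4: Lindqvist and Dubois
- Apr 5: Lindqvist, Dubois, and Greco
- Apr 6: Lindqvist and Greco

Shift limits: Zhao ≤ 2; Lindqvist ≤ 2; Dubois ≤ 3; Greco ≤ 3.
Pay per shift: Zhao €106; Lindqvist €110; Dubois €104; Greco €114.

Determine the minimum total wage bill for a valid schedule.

Apr 3 can only be covered by Zhao, so that assignment is forced.
Apr 4 can only be covered by Lindqvist and Dubois, so that assignment is forced.
Picking the cheapest available baker for each shift independently would cost €854, but that ignores the shift limits.
An optimal schedule: Apr 1→Zhao, Apr 2→Dubois, Apr 3→Zhao, Apr 4→Lindqvist+Dubois, Apr 5→Dubois+Greco, Apr 6→Lindqvist.
Total: 106 + 104 + 106 + 110 + 104 + 104 + 114 + 110 = €858.

€858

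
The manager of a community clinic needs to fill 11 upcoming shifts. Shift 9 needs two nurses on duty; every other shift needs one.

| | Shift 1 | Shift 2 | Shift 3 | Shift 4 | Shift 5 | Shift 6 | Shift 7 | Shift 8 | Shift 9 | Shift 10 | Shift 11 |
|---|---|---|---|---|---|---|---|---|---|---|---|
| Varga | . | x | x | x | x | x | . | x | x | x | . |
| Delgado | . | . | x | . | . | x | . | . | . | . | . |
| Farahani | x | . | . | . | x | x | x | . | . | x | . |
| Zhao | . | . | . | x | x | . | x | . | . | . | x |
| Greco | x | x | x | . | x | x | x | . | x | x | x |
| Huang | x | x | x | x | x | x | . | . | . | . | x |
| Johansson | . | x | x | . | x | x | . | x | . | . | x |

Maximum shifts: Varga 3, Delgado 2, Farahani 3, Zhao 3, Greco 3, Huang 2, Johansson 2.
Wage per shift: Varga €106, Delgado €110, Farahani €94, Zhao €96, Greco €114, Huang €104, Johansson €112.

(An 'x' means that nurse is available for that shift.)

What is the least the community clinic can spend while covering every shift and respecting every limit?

Shift 9 can only be covered by Varga and Greco, so that assignment is forced.
Picking the cheapest available nurse for each shift independently would cost €1196, but that ignores the shift limits.
An optimal schedule: Shift 1→Farahani, Shift 2→Huang, Shift 3→Huang, Shift 4→Zhao, Shift 5→Zhao, Shift 6→Varga, Shift 7→Farahani, Shift 8→Varga, Shift 9→Varga+Greco, Shift 10→Farahani, Shift 11→Zhao.
Total: 94 + 104 + 104 + 96 + 96 + 106 + 94 + 106 + 106 + 114 + 94 + 96 = €1210.

€1210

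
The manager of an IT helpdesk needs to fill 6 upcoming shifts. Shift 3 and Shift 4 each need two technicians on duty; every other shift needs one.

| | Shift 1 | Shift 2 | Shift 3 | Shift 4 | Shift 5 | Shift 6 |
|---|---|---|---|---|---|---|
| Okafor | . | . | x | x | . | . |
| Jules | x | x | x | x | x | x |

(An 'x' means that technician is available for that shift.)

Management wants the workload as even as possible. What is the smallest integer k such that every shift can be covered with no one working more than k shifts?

6

With 2 technicians and 8 worker-slots to fill, someone must work at least ⌈8/2⌉ = 4 shifts, so k ≥ 4.
k = 5 is infeasible (exhaustive check).
k = 6 works: Shift 1→Jules, Shift 2→Jules, Shift 3→Okafor+Jules, Shift 4→Okafor+Jules, Shift 5→Jules, Shift 6→Jules.
Loads: Okafor 2, Jules 6 — all ≤ 6.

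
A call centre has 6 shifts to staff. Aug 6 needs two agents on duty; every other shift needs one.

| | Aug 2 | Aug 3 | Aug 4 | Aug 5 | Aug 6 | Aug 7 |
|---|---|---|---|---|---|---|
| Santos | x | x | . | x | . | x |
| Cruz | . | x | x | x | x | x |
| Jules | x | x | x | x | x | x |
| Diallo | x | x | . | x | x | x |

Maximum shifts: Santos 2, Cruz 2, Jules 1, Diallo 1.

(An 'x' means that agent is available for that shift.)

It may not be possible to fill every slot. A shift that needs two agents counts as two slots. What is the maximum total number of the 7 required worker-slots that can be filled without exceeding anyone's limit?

6

Total capacity across all agents is 2+2+1+1 = 6, and 7 slots are needed, so at most 6 can be filled.
An assignment achieving 6: Aug 2→Santos, Aug 3→Santos, Aug 4→Cruz, Aug 5→Diallo, Aug 6→Cruz+Jules.
Loads: Santos 2/2, Cruz 2/2, Jules 1/1, Diallo 1/1.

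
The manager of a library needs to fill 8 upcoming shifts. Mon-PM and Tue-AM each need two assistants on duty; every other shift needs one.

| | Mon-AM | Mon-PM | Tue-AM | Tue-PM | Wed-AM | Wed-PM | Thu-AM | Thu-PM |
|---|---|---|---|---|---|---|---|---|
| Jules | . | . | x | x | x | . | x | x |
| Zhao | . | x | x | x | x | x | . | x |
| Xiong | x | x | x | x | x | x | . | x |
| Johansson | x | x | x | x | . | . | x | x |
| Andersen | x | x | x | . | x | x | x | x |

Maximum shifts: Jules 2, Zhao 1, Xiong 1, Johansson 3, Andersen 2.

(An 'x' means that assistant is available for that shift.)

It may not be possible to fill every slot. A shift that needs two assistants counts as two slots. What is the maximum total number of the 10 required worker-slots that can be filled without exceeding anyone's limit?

Total capacity across all assistants is 2+1+1+3+2 = 9, and 10 slots are needed, so at most 9 can be filled.
An assignment achieving 9: Mon-AM→Xiong, Mon-PM→Johansson+Andersen, Tue-AM→Johansson, Tue-PM→Jules, Wed-AM→Andersen, Wed-PM→Zhao, Thu-AM→Jules, Thu-PM→Johansson.
Loads: Jules 2/2, Zhao 1/1, Xiong 1/1, Johansson 3/3, Andersen 2/2.

9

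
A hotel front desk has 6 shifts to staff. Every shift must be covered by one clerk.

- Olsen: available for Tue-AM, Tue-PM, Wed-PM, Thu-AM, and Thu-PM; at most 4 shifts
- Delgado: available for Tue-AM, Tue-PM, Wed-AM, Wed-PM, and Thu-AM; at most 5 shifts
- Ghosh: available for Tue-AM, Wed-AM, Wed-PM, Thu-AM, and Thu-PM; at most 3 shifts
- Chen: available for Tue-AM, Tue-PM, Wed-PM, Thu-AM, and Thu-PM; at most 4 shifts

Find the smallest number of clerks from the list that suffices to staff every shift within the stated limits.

6 slots to fill and no one can take more than 5, so at least ⌈6/5⌉ = 2 clerks are needed.
Olsen and Delgado alone can cover everything: Tue-AM→Olsen, Tue-PM→Olsen, Wed-AM→Delgado, Wed-PM→Olsen, Thu-AM→Delgado, Thu-PM→Olsen.

2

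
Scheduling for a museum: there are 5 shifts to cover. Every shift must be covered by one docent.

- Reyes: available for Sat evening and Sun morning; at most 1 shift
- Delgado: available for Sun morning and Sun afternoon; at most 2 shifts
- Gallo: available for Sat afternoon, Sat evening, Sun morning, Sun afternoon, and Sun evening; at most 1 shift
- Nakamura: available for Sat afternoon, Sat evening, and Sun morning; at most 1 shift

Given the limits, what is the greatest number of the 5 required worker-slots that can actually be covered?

5

Total capacity across all docents is 1+2+1+1 = 5, and 5 slots are needed, so at most 5 can be filled.
An assignment achieving 5: Sat afternoon→Nakamura, Sat evening→Reyes, Sun morning→Delgado, Sun afternoon→Delgado, Sun evening→Gallo.
Loads: Reyes 1/1, Delgado 2/2, Gallo 1/1, Nakamura 1/1.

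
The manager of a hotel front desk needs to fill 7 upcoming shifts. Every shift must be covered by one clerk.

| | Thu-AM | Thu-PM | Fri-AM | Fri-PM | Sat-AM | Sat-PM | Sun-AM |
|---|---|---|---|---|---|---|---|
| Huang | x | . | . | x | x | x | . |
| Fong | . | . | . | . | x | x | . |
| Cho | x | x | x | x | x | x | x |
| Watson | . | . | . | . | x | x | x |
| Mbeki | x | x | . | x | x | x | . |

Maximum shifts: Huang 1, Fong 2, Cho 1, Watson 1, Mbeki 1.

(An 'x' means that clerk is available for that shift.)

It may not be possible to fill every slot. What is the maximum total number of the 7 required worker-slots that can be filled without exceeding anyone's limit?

Total capacity across all clerks is 1+2+1+1+1 = 6, and 7 slots are needed, so at most 6 can be filled.
An assignment achieving 6: Thu-AM→Huang, Thu-PM→Mbeki, Fri-AM→Cho, Sat-AM→Fong, Sat-PM→Fong, Sun-AM→Watson.
Loads: Huang 1/1, Fong 2/2, Cho 1/1, Watson 1/1, Mbeki 1/1.

6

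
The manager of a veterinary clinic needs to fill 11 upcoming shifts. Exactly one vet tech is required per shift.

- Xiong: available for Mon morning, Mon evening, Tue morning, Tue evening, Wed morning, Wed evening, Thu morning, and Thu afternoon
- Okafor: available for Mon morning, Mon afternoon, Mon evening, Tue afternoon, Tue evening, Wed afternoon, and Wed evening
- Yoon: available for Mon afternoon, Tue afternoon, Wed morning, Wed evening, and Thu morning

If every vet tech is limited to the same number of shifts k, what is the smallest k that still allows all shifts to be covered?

4

With 3 vet techs and 11 worker-slots to fill, someone must work at least ⌈11/3⌉ = 4 shifts, so k ≥ 4.
k = 4 works: Mon morning→Xiong, Mon afternoon→Okafor, Mon evening→Xiong, Tue morning→Xiong, Tue afternoon→Okafor, Tue evening→Okafor, Wed morning→Yoon, Wed afternoon→Okafor, Wed evening→Yoon, Thu morning→Yoon, Thu afternoon→Xiong.
Loads: Xiong 4, Okafor 4, Yoon 3 — all ≤ 4.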